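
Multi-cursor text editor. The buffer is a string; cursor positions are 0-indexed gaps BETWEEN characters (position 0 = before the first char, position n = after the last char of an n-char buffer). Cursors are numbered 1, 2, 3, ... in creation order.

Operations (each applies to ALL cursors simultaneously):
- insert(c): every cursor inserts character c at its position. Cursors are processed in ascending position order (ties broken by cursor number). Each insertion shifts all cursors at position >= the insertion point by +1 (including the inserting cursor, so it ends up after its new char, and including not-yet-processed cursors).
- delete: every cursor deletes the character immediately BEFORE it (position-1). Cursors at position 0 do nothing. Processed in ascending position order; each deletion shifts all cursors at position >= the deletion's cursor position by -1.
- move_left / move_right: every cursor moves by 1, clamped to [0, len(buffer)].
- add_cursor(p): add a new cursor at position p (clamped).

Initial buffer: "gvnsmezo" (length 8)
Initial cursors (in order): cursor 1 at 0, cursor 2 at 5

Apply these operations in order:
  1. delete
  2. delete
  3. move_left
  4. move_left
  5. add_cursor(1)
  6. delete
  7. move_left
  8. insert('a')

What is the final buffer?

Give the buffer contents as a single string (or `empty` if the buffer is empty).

Answer: aaavnezo

Derivation:
After op 1 (delete): buffer="gvnsezo" (len 7), cursors c1@0 c2@4, authorship .......
After op 2 (delete): buffer="gvnezo" (len 6), cursors c1@0 c2@3, authorship ......
After op 3 (move_left): buffer="gvnezo" (len 6), cursors c1@0 c2@2, authorship ......
After op 4 (move_left): buffer="gvnezo" (len 6), cursors c1@0 c2@1, authorship ......
After op 5 (add_cursor(1)): buffer="gvnezo" (len 6), cursors c1@0 c2@1 c3@1, authorship ......
After op 6 (delete): buffer="vnezo" (len 5), cursors c1@0 c2@0 c3@0, authorship .....
After op 7 (move_left): buffer="vnezo" (len 5), cursors c1@0 c2@0 c3@0, authorship .....
After op 8 (insert('a')): buffer="aaavnezo" (len 8), cursors c1@3 c2@3 c3@3, authorship 123.....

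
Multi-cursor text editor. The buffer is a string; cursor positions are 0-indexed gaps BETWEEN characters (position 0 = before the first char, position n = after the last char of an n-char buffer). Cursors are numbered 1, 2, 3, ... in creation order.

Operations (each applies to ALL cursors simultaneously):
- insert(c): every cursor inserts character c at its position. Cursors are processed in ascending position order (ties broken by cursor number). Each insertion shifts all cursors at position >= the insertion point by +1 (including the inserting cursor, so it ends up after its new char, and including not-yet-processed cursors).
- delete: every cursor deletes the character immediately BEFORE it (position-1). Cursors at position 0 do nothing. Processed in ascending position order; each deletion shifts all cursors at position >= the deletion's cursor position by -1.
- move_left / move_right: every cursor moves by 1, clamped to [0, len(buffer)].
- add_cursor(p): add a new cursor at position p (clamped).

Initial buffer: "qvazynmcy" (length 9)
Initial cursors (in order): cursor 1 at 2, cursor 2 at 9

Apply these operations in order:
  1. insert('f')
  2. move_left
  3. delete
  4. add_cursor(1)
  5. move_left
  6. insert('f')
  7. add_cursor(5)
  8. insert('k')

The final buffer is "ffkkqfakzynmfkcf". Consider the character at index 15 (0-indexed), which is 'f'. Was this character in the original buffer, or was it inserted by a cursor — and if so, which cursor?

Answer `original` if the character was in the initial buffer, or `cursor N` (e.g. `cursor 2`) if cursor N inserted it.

After op 1 (insert('f')): buffer="qvfazynmcyf" (len 11), cursors c1@3 c2@11, authorship ..1.......2
After op 2 (move_left): buffer="qvfazynmcyf" (len 11), cursors c1@2 c2@10, authorship ..1.......2
After op 3 (delete): buffer="qfazynmcf" (len 9), cursors c1@1 c2@8, authorship .1......2
After op 4 (add_cursor(1)): buffer="qfazynmcf" (len 9), cursors c1@1 c3@1 c2@8, authorship .1......2
After op 5 (move_left): buffer="qfazynmcf" (len 9), cursors c1@0 c3@0 c2@7, authorship .1......2
After op 6 (insert('f')): buffer="ffqfazynmfcf" (len 12), cursors c1@2 c3@2 c2@10, authorship 13.1.....2.2
After op 7 (add_cursor(5)): buffer="ffqfazynmfcf" (len 12), cursors c1@2 c3@2 c4@5 c2@10, authorship 13.1.....2.2
After op 8 (insert('k')): buffer="ffkkqfakzynmfkcf" (len 16), cursors c1@4 c3@4 c4@8 c2@14, authorship 1313.1.4....22.2
Authorship (.=original, N=cursor N): 1 3 1 3 . 1 . 4 . . . . 2 2 . 2
Index 15: author = 2

Answer: cursor 2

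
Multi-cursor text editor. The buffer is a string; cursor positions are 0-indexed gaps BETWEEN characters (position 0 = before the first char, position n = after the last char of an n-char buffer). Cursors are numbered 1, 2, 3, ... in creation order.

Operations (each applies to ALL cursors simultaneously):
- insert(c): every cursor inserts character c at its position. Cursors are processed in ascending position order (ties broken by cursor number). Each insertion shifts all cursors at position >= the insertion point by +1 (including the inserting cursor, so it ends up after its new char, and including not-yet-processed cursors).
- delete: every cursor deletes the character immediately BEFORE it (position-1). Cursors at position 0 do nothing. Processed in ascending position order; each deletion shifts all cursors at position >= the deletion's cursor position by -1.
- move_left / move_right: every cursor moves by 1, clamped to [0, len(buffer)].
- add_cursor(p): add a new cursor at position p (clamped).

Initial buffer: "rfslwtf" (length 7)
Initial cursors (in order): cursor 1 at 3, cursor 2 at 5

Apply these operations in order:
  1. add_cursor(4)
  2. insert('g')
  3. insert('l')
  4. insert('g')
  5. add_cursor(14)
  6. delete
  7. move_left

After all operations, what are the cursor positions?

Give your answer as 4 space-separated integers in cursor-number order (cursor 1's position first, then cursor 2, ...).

After op 1 (add_cursor(4)): buffer="rfslwtf" (len 7), cursors c1@3 c3@4 c2@5, authorship .......
After op 2 (insert('g')): buffer="rfsglgwgtf" (len 10), cursors c1@4 c3@6 c2@8, authorship ...1.3.2..
After op 3 (insert('l')): buffer="rfsgllglwgltf" (len 13), cursors c1@5 c3@8 c2@11, authorship ...11.33.22..
After op 4 (insert('g')): buffer="rfsglglglgwglgtf" (len 16), cursors c1@6 c3@10 c2@14, authorship ...111.333.222..
After op 5 (add_cursor(14)): buffer="rfsglglglgwglgtf" (len 16), cursors c1@6 c3@10 c2@14 c4@14, authorship ...111.333.222..
After op 6 (delete): buffer="rfsgllglwgtf" (len 12), cursors c1@5 c3@8 c2@10 c4@10, authorship ...11.33.2..
After op 7 (move_left): buffer="rfsgllglwgtf" (len 12), cursors c1@4 c3@7 c2@9 c4@9, authorship ...11.33.2..

Answer: 4 9 7 9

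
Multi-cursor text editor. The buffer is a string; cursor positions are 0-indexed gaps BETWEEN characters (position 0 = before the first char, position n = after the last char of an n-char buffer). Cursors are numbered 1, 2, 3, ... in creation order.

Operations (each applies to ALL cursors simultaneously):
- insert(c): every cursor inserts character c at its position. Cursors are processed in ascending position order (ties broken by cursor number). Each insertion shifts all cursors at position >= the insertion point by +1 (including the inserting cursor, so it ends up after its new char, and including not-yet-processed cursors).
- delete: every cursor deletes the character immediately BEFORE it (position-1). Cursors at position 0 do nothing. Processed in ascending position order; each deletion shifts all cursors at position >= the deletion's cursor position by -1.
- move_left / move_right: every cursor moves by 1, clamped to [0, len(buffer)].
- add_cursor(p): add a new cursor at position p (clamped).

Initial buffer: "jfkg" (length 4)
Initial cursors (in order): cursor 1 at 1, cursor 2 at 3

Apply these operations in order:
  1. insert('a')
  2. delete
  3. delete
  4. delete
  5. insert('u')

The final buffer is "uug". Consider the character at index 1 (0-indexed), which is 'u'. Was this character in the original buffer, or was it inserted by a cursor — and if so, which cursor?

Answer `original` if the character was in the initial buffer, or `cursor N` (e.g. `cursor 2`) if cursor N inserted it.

Answer: cursor 2

Derivation:
After op 1 (insert('a')): buffer="jafkag" (len 6), cursors c1@2 c2@5, authorship .1..2.
After op 2 (delete): buffer="jfkg" (len 4), cursors c1@1 c2@3, authorship ....
After op 3 (delete): buffer="fg" (len 2), cursors c1@0 c2@1, authorship ..
After op 4 (delete): buffer="g" (len 1), cursors c1@0 c2@0, authorship .
After op 5 (insert('u')): buffer="uug" (len 3), cursors c1@2 c2@2, authorship 12.
Authorship (.=original, N=cursor N): 1 2 .
Index 1: author = 2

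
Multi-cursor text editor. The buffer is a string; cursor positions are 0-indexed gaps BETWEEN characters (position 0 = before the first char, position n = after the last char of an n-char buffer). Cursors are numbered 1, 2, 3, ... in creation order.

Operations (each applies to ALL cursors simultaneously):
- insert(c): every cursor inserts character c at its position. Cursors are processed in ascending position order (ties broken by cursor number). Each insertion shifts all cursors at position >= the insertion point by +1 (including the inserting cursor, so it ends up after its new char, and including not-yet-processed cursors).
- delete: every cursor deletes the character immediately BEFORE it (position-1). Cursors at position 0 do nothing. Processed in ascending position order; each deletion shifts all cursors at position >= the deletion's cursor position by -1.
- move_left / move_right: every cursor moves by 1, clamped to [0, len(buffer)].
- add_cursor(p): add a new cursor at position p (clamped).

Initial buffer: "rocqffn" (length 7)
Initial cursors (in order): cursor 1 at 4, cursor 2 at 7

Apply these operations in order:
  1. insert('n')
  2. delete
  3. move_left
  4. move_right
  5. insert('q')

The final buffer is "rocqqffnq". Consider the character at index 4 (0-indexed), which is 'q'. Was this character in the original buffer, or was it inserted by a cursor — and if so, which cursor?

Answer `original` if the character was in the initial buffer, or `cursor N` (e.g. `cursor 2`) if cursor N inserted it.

After op 1 (insert('n')): buffer="rocqnffnn" (len 9), cursors c1@5 c2@9, authorship ....1...2
After op 2 (delete): buffer="rocqffn" (len 7), cursors c1@4 c2@7, authorship .......
After op 3 (move_left): buffer="rocqffn" (len 7), cursors c1@3 c2@6, authorship .......
After op 4 (move_right): buffer="rocqffn" (len 7), cursors c1@4 c2@7, authorship .......
After op 5 (insert('q')): buffer="rocqqffnq" (len 9), cursors c1@5 c2@9, authorship ....1...2
Authorship (.=original, N=cursor N): . . . . 1 . . . 2
Index 4: author = 1

Answer: cursor 1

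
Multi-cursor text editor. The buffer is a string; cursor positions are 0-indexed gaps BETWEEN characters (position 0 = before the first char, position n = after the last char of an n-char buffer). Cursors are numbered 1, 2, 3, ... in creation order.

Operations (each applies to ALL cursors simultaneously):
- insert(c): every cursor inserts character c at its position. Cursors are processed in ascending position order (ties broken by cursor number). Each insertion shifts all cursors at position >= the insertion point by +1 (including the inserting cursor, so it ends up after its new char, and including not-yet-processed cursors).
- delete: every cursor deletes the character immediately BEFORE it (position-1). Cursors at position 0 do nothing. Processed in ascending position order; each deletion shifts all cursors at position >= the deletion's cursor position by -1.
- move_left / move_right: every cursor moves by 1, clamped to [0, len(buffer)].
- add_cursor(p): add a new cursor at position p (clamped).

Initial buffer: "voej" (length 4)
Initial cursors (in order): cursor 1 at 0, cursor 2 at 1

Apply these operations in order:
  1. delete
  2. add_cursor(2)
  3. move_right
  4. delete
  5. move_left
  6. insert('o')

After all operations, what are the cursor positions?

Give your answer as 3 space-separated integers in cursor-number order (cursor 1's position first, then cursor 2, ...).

Answer: 3 3 3

Derivation:
After op 1 (delete): buffer="oej" (len 3), cursors c1@0 c2@0, authorship ...
After op 2 (add_cursor(2)): buffer="oej" (len 3), cursors c1@0 c2@0 c3@2, authorship ...
After op 3 (move_right): buffer="oej" (len 3), cursors c1@1 c2@1 c3@3, authorship ...
After op 4 (delete): buffer="e" (len 1), cursors c1@0 c2@0 c3@1, authorship .
After op 5 (move_left): buffer="e" (len 1), cursors c1@0 c2@0 c3@0, authorship .
After op 6 (insert('o')): buffer="oooe" (len 4), cursors c1@3 c2@3 c3@3, authorship 123.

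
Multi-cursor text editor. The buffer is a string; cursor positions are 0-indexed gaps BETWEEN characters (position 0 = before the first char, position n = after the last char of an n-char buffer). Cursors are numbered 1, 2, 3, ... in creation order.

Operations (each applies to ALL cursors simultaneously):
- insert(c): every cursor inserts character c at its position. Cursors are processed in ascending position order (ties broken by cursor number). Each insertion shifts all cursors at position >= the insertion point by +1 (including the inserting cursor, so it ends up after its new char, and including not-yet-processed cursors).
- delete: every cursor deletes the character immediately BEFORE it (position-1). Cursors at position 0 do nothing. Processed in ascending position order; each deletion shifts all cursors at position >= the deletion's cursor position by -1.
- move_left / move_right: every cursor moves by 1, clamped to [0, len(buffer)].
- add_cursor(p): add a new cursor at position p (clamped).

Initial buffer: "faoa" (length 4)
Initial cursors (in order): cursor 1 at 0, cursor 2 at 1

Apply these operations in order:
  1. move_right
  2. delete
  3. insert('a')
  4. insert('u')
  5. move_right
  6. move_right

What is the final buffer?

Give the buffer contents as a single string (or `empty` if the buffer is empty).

After op 1 (move_right): buffer="faoa" (len 4), cursors c1@1 c2@2, authorship ....
After op 2 (delete): buffer="oa" (len 2), cursors c1@0 c2@0, authorship ..
After op 3 (insert('a')): buffer="aaoa" (len 4), cursors c1@2 c2@2, authorship 12..
After op 4 (insert('u')): buffer="aauuoa" (len 6), cursors c1@4 c2@4, authorship 1212..
After op 5 (move_right): buffer="aauuoa" (len 6), cursors c1@5 c2@5, authorship 1212..
After op 6 (move_right): buffer="aauuoa" (len 6), cursors c1@6 c2@6, authorship 1212..

Answer: aauuoa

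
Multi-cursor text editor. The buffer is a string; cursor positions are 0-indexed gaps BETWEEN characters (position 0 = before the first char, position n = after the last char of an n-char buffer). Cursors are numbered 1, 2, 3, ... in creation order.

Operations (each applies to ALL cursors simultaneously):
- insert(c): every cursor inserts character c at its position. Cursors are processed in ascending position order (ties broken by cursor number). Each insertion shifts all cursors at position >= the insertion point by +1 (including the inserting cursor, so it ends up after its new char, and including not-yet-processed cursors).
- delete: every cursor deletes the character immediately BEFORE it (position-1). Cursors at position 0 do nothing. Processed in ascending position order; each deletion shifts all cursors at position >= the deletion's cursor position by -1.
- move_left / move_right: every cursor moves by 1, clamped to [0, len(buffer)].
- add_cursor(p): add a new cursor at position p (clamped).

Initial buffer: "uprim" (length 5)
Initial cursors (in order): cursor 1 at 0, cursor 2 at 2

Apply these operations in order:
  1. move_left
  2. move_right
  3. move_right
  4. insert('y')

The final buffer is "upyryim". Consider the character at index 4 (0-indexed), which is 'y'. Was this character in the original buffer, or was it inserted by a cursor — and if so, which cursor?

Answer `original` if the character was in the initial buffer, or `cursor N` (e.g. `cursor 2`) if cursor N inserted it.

After op 1 (move_left): buffer="uprim" (len 5), cursors c1@0 c2@1, authorship .....
After op 2 (move_right): buffer="uprim" (len 5), cursors c1@1 c2@2, authorship .....
After op 3 (move_right): buffer="uprim" (len 5), cursors c1@2 c2@3, authorship .....
After op 4 (insert('y')): buffer="upyryim" (len 7), cursors c1@3 c2@5, authorship ..1.2..
Authorship (.=original, N=cursor N): . . 1 . 2 . .
Index 4: author = 2

Answer: cursor 2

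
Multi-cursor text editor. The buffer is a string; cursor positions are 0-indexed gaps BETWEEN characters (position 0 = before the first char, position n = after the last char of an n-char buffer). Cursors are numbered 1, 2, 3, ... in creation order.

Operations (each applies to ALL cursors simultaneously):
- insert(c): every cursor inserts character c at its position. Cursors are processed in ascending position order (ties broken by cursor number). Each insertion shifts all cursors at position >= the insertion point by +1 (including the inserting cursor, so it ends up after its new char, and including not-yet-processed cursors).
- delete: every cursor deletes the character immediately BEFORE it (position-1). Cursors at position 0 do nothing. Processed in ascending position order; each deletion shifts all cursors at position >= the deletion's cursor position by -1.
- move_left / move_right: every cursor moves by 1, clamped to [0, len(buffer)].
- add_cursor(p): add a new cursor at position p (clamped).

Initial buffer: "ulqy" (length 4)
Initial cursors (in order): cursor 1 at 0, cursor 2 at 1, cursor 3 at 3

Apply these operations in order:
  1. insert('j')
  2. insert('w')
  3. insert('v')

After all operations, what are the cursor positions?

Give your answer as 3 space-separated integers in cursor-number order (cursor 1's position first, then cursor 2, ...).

Answer: 3 7 12

Derivation:
After op 1 (insert('j')): buffer="jujlqjy" (len 7), cursors c1@1 c2@3 c3@6, authorship 1.2..3.
After op 2 (insert('w')): buffer="jwujwlqjwy" (len 10), cursors c1@2 c2@5 c3@9, authorship 11.22..33.
After op 3 (insert('v')): buffer="jwvujwvlqjwvy" (len 13), cursors c1@3 c2@7 c3@12, authorship 111.222..333.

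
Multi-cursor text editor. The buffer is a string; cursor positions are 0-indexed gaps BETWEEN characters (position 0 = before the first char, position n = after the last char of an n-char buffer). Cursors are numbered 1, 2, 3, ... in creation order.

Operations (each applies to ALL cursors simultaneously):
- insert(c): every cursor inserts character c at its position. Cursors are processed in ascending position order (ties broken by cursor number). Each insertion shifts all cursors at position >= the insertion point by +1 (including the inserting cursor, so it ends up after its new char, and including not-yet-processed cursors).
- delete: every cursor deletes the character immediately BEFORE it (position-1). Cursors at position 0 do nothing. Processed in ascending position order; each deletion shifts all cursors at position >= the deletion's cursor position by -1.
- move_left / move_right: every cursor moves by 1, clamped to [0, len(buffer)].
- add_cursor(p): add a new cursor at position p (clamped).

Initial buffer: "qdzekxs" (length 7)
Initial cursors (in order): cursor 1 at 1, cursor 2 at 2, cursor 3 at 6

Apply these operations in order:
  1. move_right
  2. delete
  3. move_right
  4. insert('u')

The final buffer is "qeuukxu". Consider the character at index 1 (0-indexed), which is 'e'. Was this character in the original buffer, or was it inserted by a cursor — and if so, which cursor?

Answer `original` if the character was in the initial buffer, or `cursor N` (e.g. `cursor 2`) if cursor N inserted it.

After op 1 (move_right): buffer="qdzekxs" (len 7), cursors c1@2 c2@3 c3@7, authorship .......
After op 2 (delete): buffer="qekx" (len 4), cursors c1@1 c2@1 c3@4, authorship ....
After op 3 (move_right): buffer="qekx" (len 4), cursors c1@2 c2@2 c3@4, authorship ....
After op 4 (insert('u')): buffer="qeuukxu" (len 7), cursors c1@4 c2@4 c3@7, authorship ..12..3
Authorship (.=original, N=cursor N): . . 1 2 . . 3
Index 1: author = original

Answer: original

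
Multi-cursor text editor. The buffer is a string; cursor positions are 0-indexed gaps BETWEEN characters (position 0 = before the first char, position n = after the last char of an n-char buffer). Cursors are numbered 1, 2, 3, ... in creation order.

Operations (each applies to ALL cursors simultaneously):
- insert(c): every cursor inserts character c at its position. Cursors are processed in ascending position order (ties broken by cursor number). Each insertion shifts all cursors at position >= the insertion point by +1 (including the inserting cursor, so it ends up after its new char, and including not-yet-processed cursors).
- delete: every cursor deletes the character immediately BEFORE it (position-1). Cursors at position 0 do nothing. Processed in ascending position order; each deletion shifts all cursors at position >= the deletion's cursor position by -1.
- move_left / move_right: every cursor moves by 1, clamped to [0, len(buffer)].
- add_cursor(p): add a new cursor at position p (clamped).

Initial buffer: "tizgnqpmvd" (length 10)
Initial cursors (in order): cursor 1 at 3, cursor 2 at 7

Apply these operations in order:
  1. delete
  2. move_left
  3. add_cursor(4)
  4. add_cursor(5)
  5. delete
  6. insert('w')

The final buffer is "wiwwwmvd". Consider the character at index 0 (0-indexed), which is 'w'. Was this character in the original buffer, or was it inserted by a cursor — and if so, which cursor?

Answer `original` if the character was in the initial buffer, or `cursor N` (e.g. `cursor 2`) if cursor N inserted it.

Answer: cursor 1

Derivation:
After op 1 (delete): buffer="tignqmvd" (len 8), cursors c1@2 c2@5, authorship ........
After op 2 (move_left): buffer="tignqmvd" (len 8), cursors c1@1 c2@4, authorship ........
After op 3 (add_cursor(4)): buffer="tignqmvd" (len 8), cursors c1@1 c2@4 c3@4, authorship ........
After op 4 (add_cursor(5)): buffer="tignqmvd" (len 8), cursors c1@1 c2@4 c3@4 c4@5, authorship ........
After op 5 (delete): buffer="imvd" (len 4), cursors c1@0 c2@1 c3@1 c4@1, authorship ....
After op 6 (insert('w')): buffer="wiwwwmvd" (len 8), cursors c1@1 c2@5 c3@5 c4@5, authorship 1.234...
Authorship (.=original, N=cursor N): 1 . 2 3 4 . . .
Index 0: author = 1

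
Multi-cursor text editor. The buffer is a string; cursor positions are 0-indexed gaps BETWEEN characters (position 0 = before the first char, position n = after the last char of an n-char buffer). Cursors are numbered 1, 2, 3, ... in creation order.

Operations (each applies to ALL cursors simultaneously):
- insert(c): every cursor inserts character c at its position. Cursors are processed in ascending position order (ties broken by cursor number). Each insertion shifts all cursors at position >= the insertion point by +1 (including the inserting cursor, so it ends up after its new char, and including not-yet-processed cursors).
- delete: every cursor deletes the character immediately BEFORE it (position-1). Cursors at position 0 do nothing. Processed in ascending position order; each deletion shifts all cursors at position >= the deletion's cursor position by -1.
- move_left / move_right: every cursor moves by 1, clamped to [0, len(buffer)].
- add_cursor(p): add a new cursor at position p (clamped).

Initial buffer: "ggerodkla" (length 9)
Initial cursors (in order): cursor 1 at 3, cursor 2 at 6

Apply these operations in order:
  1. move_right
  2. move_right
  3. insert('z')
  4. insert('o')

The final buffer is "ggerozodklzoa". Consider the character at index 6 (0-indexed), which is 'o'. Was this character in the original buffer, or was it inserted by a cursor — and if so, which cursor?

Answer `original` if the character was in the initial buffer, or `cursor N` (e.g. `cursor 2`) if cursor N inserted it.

After op 1 (move_right): buffer="ggerodkla" (len 9), cursors c1@4 c2@7, authorship .........
After op 2 (move_right): buffer="ggerodkla" (len 9), cursors c1@5 c2@8, authorship .........
After op 3 (insert('z')): buffer="ggerozdklza" (len 11), cursors c1@6 c2@10, authorship .....1...2.
After op 4 (insert('o')): buffer="ggerozodklzoa" (len 13), cursors c1@7 c2@12, authorship .....11...22.
Authorship (.=original, N=cursor N): . . . . . 1 1 . . . 2 2 .
Index 6: author = 1

Answer: cursor 1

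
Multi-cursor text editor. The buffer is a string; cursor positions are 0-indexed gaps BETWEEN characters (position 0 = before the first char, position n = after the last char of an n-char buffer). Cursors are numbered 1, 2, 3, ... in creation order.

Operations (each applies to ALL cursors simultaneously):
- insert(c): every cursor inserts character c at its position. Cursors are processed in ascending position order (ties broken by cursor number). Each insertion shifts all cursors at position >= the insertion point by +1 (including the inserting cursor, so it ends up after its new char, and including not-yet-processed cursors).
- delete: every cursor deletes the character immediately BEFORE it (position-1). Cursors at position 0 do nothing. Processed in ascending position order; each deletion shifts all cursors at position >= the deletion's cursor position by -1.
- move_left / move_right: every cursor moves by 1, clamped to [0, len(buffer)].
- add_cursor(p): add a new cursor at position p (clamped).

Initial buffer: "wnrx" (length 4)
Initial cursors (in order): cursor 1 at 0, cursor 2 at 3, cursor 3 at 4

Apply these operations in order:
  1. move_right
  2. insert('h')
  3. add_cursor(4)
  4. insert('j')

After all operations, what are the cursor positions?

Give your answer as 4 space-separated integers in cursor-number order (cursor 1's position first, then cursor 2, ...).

After op 1 (move_right): buffer="wnrx" (len 4), cursors c1@1 c2@4 c3@4, authorship ....
After op 2 (insert('h')): buffer="whnrxhh" (len 7), cursors c1@2 c2@7 c3@7, authorship .1...23
After op 3 (add_cursor(4)): buffer="whnrxhh" (len 7), cursors c1@2 c4@4 c2@7 c3@7, authorship .1...23
After op 4 (insert('j')): buffer="whjnrjxhhjj" (len 11), cursors c1@3 c4@6 c2@11 c3@11, authorship .11..4.2323

Answer: 3 11 11 6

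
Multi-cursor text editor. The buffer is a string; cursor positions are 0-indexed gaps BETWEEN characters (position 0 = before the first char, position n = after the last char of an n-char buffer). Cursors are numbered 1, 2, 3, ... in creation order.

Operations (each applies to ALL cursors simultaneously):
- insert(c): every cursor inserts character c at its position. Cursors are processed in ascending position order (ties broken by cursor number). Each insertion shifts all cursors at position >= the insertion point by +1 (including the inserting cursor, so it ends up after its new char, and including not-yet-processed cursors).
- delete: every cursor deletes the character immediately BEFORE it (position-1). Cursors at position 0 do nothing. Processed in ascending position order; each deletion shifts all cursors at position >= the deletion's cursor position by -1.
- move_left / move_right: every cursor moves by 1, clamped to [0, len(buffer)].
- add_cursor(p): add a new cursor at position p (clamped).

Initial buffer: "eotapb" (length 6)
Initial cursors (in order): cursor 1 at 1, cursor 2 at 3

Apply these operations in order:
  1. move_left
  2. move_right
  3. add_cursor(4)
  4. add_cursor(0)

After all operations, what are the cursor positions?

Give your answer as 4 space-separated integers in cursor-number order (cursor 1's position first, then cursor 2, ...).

Answer: 1 3 4 0

Derivation:
After op 1 (move_left): buffer="eotapb" (len 6), cursors c1@0 c2@2, authorship ......
After op 2 (move_right): buffer="eotapb" (len 6), cursors c1@1 c2@3, authorship ......
After op 3 (add_cursor(4)): buffer="eotapb" (len 6), cursors c1@1 c2@3 c3@4, authorship ......
After op 4 (add_cursor(0)): buffer="eotapb" (len 6), cursors c4@0 c1@1 c2@3 c3@4, authorship ......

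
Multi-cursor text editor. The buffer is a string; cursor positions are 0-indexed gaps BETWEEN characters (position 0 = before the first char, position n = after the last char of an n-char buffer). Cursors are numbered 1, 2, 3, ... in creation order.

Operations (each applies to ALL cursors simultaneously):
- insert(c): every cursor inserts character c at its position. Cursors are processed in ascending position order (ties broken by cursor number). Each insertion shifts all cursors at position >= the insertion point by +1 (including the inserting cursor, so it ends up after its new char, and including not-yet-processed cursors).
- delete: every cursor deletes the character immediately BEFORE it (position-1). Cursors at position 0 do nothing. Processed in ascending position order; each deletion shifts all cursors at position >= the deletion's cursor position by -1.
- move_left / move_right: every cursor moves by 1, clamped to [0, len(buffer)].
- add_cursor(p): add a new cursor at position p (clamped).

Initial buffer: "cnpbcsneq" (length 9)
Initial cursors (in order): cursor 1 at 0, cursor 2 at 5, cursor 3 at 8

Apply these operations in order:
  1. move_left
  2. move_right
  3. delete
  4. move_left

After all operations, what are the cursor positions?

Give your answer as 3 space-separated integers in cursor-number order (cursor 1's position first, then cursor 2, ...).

Answer: 0 2 4

Derivation:
After op 1 (move_left): buffer="cnpbcsneq" (len 9), cursors c1@0 c2@4 c3@7, authorship .........
After op 2 (move_right): buffer="cnpbcsneq" (len 9), cursors c1@1 c2@5 c3@8, authorship .........
After op 3 (delete): buffer="npbsnq" (len 6), cursors c1@0 c2@3 c3@5, authorship ......
After op 4 (move_left): buffer="npbsnq" (len 6), cursors c1@0 c2@2 c3@4, authorship ......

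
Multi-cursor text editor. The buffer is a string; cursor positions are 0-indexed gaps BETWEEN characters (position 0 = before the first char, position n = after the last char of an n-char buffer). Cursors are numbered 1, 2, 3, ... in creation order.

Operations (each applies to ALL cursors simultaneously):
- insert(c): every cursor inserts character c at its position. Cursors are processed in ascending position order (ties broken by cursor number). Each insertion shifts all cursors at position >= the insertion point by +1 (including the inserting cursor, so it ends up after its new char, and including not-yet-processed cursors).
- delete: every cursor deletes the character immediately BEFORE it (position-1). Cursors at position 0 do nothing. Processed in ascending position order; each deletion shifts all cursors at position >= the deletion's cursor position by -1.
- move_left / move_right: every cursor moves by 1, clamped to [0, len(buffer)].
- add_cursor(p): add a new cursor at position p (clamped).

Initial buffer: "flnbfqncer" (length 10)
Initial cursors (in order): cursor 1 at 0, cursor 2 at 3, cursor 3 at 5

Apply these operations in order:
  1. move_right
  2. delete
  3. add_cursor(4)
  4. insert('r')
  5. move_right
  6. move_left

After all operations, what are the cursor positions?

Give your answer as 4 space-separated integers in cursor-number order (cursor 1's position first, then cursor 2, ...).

After op 1 (move_right): buffer="flnbfqncer" (len 10), cursors c1@1 c2@4 c3@6, authorship ..........
After op 2 (delete): buffer="lnfncer" (len 7), cursors c1@0 c2@2 c3@3, authorship .......
After op 3 (add_cursor(4)): buffer="lnfncer" (len 7), cursors c1@0 c2@2 c3@3 c4@4, authorship .......
After op 4 (insert('r')): buffer="rlnrfrnrcer" (len 11), cursors c1@1 c2@4 c3@6 c4@8, authorship 1..2.3.4...
After op 5 (move_right): buffer="rlnrfrnrcer" (len 11), cursors c1@2 c2@5 c3@7 c4@9, authorship 1..2.3.4...
After op 6 (move_left): buffer="rlnrfrnrcer" (len 11), cursors c1@1 c2@4 c3@6 c4@8, authorship 1..2.3.4...

Answer: 1 4 6 8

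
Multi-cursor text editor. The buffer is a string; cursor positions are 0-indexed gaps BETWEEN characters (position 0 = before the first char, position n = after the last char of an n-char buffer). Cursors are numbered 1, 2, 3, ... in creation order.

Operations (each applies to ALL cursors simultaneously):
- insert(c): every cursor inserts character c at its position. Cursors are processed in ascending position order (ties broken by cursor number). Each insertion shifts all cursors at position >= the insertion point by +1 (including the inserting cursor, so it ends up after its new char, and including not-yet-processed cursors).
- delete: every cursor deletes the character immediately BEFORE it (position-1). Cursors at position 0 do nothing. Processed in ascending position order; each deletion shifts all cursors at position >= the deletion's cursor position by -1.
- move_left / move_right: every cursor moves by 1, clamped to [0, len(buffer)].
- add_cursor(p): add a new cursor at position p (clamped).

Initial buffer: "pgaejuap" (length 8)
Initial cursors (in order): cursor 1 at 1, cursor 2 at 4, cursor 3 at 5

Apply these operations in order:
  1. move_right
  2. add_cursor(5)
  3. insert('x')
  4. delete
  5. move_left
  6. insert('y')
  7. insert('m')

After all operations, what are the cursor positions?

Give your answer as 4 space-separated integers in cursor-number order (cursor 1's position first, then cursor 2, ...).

Answer: 3 10 13 10

Derivation:
After op 1 (move_right): buffer="pgaejuap" (len 8), cursors c1@2 c2@5 c3@6, authorship ........
After op 2 (add_cursor(5)): buffer="pgaejuap" (len 8), cursors c1@2 c2@5 c4@5 c3@6, authorship ........
After op 3 (insert('x')): buffer="pgxaejxxuxap" (len 12), cursors c1@3 c2@8 c4@8 c3@10, authorship ..1...24.3..
After op 4 (delete): buffer="pgaejuap" (len 8), cursors c1@2 c2@5 c4@5 c3@6, authorship ........
After op 5 (move_left): buffer="pgaejuap" (len 8), cursors c1@1 c2@4 c4@4 c3@5, authorship ........
After op 6 (insert('y')): buffer="pygaeyyjyuap" (len 12), cursors c1@2 c2@7 c4@7 c3@9, authorship .1...24.3...
After op 7 (insert('m')): buffer="pymgaeyymmjymuap" (len 16), cursors c1@3 c2@10 c4@10 c3@13, authorship .11...2424.33...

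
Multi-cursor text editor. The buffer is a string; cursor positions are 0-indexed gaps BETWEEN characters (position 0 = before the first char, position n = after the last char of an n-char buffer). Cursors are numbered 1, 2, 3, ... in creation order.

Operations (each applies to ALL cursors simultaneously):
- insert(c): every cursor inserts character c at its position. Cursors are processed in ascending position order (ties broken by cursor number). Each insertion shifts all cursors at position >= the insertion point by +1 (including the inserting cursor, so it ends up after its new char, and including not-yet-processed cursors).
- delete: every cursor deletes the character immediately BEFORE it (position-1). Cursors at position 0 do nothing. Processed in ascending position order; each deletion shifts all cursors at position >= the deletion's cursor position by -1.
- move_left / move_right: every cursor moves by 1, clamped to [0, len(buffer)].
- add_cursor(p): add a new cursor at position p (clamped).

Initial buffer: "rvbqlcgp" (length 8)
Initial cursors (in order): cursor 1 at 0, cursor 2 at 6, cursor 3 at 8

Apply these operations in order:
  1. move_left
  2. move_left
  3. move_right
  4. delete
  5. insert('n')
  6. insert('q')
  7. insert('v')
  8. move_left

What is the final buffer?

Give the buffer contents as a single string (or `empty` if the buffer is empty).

After op 1 (move_left): buffer="rvbqlcgp" (len 8), cursors c1@0 c2@5 c3@7, authorship ........
After op 2 (move_left): buffer="rvbqlcgp" (len 8), cursors c1@0 c2@4 c3@6, authorship ........
After op 3 (move_right): buffer="rvbqlcgp" (len 8), cursors c1@1 c2@5 c3@7, authorship ........
After op 4 (delete): buffer="vbqcp" (len 5), cursors c1@0 c2@3 c3@4, authorship .....
After op 5 (insert('n')): buffer="nvbqncnp" (len 8), cursors c1@1 c2@5 c3@7, authorship 1...2.3.
After op 6 (insert('q')): buffer="nqvbqnqcnqp" (len 11), cursors c1@2 c2@7 c3@10, authorship 11...22.33.
After op 7 (insert('v')): buffer="nqvvbqnqvcnqvp" (len 14), cursors c1@3 c2@9 c3@13, authorship 111...222.333.
After op 8 (move_left): buffer="nqvvbqnqvcnqvp" (len 14), cursors c1@2 c2@8 c3@12, authorship 111...222.333.

Answer: nqvvbqnqvcnqvp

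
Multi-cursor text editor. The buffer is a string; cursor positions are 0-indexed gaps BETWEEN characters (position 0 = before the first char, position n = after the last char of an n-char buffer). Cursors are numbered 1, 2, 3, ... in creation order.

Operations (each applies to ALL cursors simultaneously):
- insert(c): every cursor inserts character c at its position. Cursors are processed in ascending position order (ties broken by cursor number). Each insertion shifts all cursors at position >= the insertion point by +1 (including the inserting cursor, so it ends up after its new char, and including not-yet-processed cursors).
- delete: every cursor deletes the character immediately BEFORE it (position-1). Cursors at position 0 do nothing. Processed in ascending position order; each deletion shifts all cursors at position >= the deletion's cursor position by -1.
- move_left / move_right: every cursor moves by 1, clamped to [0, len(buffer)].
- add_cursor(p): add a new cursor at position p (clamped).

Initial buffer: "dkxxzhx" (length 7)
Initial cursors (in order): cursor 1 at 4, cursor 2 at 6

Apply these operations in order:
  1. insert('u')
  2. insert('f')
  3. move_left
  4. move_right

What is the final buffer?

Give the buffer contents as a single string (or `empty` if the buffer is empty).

Answer: dkxxufzhufx

Derivation:
After op 1 (insert('u')): buffer="dkxxuzhux" (len 9), cursors c1@5 c2@8, authorship ....1..2.
After op 2 (insert('f')): buffer="dkxxufzhufx" (len 11), cursors c1@6 c2@10, authorship ....11..22.
After op 3 (move_left): buffer="dkxxufzhufx" (len 11), cursors c1@5 c2@9, authorship ....11..22.
After op 4 (move_right): buffer="dkxxufzhufx" (len 11), cursors c1@6 c2@10, authorship ....11..22.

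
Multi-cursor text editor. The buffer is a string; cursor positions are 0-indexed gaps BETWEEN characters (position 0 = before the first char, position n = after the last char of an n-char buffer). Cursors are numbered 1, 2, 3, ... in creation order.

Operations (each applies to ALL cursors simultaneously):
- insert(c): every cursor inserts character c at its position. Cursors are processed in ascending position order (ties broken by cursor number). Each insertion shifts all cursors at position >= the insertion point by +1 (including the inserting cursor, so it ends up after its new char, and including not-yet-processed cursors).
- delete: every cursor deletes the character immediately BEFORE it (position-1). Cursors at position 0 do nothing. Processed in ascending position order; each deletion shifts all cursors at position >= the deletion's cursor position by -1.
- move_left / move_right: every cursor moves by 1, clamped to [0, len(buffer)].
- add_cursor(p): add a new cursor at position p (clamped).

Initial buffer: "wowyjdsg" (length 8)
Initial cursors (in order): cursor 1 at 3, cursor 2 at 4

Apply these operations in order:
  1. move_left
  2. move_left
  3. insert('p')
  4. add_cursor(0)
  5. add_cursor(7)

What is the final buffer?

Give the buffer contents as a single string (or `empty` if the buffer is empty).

After op 1 (move_left): buffer="wowyjdsg" (len 8), cursors c1@2 c2@3, authorship ........
After op 2 (move_left): buffer="wowyjdsg" (len 8), cursors c1@1 c2@2, authorship ........
After op 3 (insert('p')): buffer="wpopwyjdsg" (len 10), cursors c1@2 c2@4, authorship .1.2......
After op 4 (add_cursor(0)): buffer="wpopwyjdsg" (len 10), cursors c3@0 c1@2 c2@4, authorship .1.2......
After op 5 (add_cursor(7)): buffer="wpopwyjdsg" (len 10), cursors c3@0 c1@2 c2@4 c4@7, authorship .1.2......

Answer: wpopwyjdsg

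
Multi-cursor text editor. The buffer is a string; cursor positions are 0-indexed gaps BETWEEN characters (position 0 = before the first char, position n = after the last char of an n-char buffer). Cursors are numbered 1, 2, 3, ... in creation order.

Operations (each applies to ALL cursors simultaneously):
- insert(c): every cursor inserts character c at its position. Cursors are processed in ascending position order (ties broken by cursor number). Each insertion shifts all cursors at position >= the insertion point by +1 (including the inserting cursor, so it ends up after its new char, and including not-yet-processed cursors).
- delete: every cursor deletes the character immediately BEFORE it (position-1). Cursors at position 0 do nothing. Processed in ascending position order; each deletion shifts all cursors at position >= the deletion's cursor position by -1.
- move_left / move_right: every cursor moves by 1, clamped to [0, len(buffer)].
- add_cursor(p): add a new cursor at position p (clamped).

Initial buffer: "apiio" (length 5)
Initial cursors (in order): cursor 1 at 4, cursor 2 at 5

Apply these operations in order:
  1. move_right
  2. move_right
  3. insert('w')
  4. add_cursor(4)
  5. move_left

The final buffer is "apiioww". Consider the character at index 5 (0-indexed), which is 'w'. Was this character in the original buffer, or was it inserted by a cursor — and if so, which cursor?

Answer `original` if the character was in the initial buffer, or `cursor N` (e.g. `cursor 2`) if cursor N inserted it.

After op 1 (move_right): buffer="apiio" (len 5), cursors c1@5 c2@5, authorship .....
After op 2 (move_right): buffer="apiio" (len 5), cursors c1@5 c2@5, authorship .....
After op 3 (insert('w')): buffer="apiioww" (len 7), cursors c1@7 c2@7, authorship .....12
After op 4 (add_cursor(4)): buffer="apiioww" (len 7), cursors c3@4 c1@7 c2@7, authorship .....12
After op 5 (move_left): buffer="apiioww" (len 7), cursors c3@3 c1@6 c2@6, authorship .....12
Authorship (.=original, N=cursor N): . . . . . 1 2
Index 5: author = 1

Answer: cursor 1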